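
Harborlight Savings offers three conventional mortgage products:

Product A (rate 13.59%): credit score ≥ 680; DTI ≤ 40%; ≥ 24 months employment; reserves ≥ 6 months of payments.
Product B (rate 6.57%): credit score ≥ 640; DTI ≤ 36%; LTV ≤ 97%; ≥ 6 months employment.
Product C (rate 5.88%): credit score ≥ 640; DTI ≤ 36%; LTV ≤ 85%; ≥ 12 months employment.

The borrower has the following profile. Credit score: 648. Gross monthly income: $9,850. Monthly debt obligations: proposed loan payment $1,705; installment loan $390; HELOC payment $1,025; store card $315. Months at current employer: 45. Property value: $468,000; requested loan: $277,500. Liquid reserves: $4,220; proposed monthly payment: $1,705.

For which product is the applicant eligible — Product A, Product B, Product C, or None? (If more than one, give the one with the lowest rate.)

Product C

Total debts = (1,705 + 390 + 1,025 + 315) = 3,435; DTI = 3,435/9,850 = 34.9%.
LTV = 277,500/468,000 = 59.3%.
Reserves = 4,220/1,705 = 2.5 months.
Product A: score 648 < 680; DTI 34.9% ≤ 40%; employment 45 ≥ 24 mo; reserves 2.5 < 6 mo → does not qualify.
Product B: score 648 ≥ 640; DTI 34.9% ≤ 36%; LTV 59.3% ≤ 97%; employment 45 ≥ 6 mo → qualifies.
Product C: score 648 ≥ 640; DTI 34.9% ≤ 36%; LTV 59.3% ≤ 85%; employment 45 ≥ 12 mo → qualifies.
Qualifying: Product B, Product C. Lowest rate is 5.88% → Product C.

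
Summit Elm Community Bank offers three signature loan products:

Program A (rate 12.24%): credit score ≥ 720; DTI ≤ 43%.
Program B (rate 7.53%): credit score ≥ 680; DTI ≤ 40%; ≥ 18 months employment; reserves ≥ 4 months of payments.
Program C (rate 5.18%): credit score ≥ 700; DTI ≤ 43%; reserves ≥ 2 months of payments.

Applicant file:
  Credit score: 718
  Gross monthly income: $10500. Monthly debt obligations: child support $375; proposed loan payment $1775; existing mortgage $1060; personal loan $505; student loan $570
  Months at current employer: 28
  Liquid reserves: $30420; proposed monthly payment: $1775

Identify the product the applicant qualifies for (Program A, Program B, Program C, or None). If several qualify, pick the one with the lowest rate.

Total debts = (375 + 1,775 + 1,060 + 505 + 570) = 4,285; DTI = 4,285/10,500 = 40.8%.
Reserves = 30,420/1,775 = 17.1 months.
Program A: score 718 < 720; DTI 40.8% ≤ 43% → does not qualify.
Program B: score 718 ≥ 680; DTI 40.8% > 40%; employment 28 ≥ 18 mo; reserves 17.1 ≥ 4 mo → does not qualify.
Program C: score 718 ≥ 700; DTI 40.8% ≤ 43%; reserves 17.1 ≥ 2 mo → qualifies.

Program C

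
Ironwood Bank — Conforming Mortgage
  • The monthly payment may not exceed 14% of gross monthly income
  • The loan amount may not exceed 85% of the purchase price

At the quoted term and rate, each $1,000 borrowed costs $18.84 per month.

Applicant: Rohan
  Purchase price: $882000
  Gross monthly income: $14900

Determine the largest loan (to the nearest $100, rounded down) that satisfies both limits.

$110,700

Payment cap: 14% × $14,900 = $2,086/month.
At $18.84 per $1,000, that supports 2,086/18.84 × 1,000 ≈ $110,721 → $110,700.
LTV cap: 85% × $882,000 = $749,700 → $749,700.
Binding constraint: payment-to-income.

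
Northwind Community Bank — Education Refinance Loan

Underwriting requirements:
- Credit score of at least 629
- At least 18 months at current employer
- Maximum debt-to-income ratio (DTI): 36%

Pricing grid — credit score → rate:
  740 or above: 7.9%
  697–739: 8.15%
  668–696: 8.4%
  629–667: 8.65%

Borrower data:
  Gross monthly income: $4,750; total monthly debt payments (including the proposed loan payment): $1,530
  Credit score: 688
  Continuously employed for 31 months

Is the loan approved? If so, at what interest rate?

Approved at 8.4%

Credit score 688 ≥ 629 (meets minimum)
Employment 31 ≥ 18 months
DTI = 1,530/4,750 = 32.2% ≤ 36%
All requirements met. Score 688 falls in the 668–696 tier → 8.4%.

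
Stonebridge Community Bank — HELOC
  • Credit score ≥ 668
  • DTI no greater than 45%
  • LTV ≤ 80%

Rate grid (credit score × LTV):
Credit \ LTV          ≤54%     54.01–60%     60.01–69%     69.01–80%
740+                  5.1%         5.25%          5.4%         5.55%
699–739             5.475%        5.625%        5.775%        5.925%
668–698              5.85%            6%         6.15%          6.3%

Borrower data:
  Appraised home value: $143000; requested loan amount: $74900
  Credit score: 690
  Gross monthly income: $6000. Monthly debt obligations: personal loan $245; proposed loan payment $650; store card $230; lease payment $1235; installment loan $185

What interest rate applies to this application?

5.85%

Credit score 690 ≥ 668; Total monthly debts = (245 + 650 + 230 + 1,235 + 185) = 2,545. DTI: 2,545 ÷ 6,000 = 42.4%, within the 45% cap
Loan-to-value = 74,900/143,000 = 52.4% — pass (80% max)
Score 690 is in the 668–698 band; LTV 52.4% is in the ≤54% band → 5.85%.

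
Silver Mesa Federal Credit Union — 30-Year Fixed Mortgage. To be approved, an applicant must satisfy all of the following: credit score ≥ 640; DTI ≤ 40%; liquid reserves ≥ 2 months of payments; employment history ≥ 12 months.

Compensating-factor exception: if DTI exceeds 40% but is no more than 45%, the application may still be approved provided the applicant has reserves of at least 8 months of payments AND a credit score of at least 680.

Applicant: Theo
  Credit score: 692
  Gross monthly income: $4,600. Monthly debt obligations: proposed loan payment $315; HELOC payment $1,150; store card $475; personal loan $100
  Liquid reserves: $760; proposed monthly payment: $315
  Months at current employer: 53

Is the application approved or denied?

Denied

Credit score 692 ≥ 640 (meets base)
Total debts = (315 + 1,150 + 475 + 100) = 2,040. DTI = 2,040/4,600 = 44.3% > 40% — standard DTI limit exceeded.
Liquid reserves cover 760/315 = 2.4 months — ≥ 2 required
Employment 53 ≥ 12 months
44.3% falls in the override range (40%–45%), so the compensating-factor test applies.
Reserves 2.4 < 8 months; credit score 692 ≥ 680.
Compensating-factor requirement not fully met.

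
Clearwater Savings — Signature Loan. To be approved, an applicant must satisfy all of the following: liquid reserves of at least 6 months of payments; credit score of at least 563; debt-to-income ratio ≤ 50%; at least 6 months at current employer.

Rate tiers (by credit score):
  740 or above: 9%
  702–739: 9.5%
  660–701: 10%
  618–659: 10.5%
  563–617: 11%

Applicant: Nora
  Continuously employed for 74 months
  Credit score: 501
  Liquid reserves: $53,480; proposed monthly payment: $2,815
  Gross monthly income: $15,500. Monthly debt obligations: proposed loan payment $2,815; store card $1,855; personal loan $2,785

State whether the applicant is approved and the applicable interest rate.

Credit score 501 < 563 (below minimum)
Reserves: 53,480 ÷ 2,815 = 19.0 months (meets 6-month minimum)
Employment 74 ≥ 6 months
Total monthly debts = (2,815 + 1,855 + 2,785) = 7,455. DTI: 7,455 ÷ 15,500 = 48.1%, within the 50% cap
Not all requirements met → denied.

Denied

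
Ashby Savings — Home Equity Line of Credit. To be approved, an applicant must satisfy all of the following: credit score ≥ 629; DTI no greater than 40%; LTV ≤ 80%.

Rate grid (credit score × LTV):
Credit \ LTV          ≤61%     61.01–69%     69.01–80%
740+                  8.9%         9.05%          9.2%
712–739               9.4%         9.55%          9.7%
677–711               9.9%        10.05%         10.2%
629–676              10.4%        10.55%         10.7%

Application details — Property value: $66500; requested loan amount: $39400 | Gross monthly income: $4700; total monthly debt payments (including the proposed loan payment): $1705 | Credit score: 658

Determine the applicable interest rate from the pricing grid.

Credit score 658 ≥ 629; Debt-to-income = 1,705/4,700 = 36.3% — meets 40% limit
LTV = 39,400/66,500 = 59.2% ≤ 80%
Credit 658 → row 629–676; LTV 59.2% → column ≤61%. Grid cell → 10.4%.

10.4%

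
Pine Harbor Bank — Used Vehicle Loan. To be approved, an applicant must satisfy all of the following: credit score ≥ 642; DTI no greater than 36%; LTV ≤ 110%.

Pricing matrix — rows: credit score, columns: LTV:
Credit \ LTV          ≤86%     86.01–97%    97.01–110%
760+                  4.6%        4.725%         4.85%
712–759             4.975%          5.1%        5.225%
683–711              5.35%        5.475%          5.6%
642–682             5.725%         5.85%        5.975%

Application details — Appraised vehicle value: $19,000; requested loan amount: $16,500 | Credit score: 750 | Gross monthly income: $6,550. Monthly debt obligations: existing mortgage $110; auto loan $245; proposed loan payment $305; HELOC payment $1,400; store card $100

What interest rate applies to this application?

Credit score 750 ≥ 642; Total monthly debts = (110 + 245 + 305 + 1,400 + 100) = 2,160. DTI = 2,160/6,550 = 33% ≤ 36%
LTV = 16,500/19,000 = 86.8% ≤ 110%
Score 750 is in the 712–759 band; LTV 86.8% is in the 86.01–97% band → 5.1%.

5.1%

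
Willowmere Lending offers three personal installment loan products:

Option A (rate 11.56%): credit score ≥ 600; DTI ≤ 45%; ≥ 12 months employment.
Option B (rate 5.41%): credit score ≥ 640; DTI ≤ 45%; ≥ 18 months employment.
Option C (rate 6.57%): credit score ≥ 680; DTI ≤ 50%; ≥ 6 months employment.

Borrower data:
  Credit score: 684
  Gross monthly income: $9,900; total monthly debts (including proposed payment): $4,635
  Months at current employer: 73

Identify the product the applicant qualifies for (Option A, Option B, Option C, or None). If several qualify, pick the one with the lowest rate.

DTI = 4,635/9,900 = 46.8%.
Option A: score 684 ≥ 600; DTI 46.8% > 45%; employment 73 ≥ 12 mo → does not qualify.
Option B: score 684 ≥ 640; DTI 46.8% > 45%; employment 73 ≥ 18 mo → does not qualify.
Option C: score 684 ≥ 680; DTI 46.8% ≤ 50%; employment 73 ≥ 6 mo → qualifies.

Option C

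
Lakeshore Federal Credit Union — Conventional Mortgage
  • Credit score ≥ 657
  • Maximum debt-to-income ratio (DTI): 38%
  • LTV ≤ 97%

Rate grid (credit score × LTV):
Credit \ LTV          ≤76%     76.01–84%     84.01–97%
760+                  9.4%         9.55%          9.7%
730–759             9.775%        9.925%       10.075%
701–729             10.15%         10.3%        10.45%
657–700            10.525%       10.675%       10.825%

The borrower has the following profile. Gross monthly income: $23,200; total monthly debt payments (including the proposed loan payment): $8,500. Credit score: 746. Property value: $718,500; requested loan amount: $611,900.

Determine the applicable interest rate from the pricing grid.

Credit score 746 ≥ 657; DTI = 8,500/23,200 = 36.6% ≤ 38%
Loan-to-value = 611,900/718,500 = 85.2% — pass (97% max)
Credit 746 → row 730–759; LTV 85.2% → column 84.01–97%. Grid cell → 10.075%.

10.075%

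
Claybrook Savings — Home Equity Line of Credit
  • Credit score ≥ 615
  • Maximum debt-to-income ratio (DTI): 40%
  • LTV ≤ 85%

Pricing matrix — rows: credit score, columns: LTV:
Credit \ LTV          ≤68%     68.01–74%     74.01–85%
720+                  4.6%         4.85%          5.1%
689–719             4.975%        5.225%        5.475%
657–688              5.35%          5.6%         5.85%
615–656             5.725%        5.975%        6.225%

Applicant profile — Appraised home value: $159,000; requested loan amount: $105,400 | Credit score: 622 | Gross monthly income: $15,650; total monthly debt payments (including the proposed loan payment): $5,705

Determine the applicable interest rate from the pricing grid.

Credit score 622 ≥ 615; Debt-to-income = 5,705/15,650 = 36.5% — meets 40% limit
LTV = 105,400/159,000 = 66.3% ≤ 85%
Row: 622 falls in 615–656. Column: 66.3% falls in ≤68%. Rate = 5.725%.

5.725%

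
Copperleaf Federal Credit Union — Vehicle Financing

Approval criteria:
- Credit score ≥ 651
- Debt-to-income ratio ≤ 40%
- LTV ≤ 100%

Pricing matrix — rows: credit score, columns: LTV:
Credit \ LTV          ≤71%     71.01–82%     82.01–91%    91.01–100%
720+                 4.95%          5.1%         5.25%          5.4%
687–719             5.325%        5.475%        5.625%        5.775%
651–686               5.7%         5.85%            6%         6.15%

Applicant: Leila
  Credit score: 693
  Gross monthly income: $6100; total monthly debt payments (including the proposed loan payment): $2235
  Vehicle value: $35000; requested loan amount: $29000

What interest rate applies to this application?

Credit score 693 ≥ 651; DTI: 2,235 ÷ 6,100 = 36.6%, within the 40% cap
LTV = 29,000/35,000 = 82.9% ≤ 100%
Row: 693 falls in 687–719. Column: 82.9% falls in 82.01–91%. Rate = 5.625%.

5.625%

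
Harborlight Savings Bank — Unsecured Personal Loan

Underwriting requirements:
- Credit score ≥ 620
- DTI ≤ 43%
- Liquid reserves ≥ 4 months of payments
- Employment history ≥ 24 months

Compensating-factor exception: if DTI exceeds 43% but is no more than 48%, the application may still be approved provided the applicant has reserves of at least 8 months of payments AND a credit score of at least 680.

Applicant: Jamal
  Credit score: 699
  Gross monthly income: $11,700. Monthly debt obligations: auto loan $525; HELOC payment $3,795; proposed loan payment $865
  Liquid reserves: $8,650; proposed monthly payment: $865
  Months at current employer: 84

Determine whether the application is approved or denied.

Approved

Credit score 699 ≥ 620 (meets base)
Total debts = (525 + 3,795 + 865) = 5,185. DTI: 5,185 ÷ 11,700 = 44.3%, over the 43% base limit.
Liquid reserves cover 8,650/865 = 10.0 months — ≥ 4 required
Employment 84 ≥ 24 months
DTI 44.3% is within the 43%–48% exception band; checking compensating factors.
Override check — reserves: 10.0 mo (ok); score: 699 (ok).
Both compensating conditions met → exception applies.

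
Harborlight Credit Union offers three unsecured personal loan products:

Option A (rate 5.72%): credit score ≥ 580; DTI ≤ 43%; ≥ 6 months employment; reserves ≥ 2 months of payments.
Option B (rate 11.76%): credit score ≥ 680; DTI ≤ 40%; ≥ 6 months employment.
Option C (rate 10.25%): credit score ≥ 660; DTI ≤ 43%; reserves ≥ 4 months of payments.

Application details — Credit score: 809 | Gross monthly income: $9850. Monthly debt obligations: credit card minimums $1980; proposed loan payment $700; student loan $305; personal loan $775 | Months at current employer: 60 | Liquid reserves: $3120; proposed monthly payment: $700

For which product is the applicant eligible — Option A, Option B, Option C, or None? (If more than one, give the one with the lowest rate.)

Option A

Total debts = (1,980 + 700 + 305 + 775) = 3,760; DTI = 3,760/9,850 = 38.2%.
Reserves = 3,120/700 = 4.5 months.
Option A: score 809 ≥ 580; DTI 38.2% ≤ 43%; employment 60 ≥ 6 mo; reserves 4.5 ≥ 2 mo → qualifies.
Option B: score 809 ≥ 680; DTI 38.2% ≤ 40%; employment 60 ≥ 6 mo → qualifies.
Option C: score 809 ≥ 660; DTI 38.2% ≤ 43%; reserves 4.5 ≥ 4 mo → qualifies.
Qualifying: Option A, Option B, Option C. Lowest rate is 5.72% → Option A.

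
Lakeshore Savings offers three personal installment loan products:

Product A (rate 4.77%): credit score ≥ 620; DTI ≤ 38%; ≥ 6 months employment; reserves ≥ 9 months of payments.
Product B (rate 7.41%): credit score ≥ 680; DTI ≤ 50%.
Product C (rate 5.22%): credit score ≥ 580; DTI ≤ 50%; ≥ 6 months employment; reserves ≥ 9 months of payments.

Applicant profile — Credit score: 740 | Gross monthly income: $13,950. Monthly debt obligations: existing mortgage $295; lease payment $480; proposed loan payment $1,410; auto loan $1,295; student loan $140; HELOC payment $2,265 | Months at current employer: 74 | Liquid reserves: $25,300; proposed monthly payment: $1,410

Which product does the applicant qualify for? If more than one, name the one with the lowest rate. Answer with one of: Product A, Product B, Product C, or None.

Total debts = (295 + 480 + 1,410 + 1,295 + 140 + 2,265) = 5,885; DTI = 5,885/13,950 = 42.2%.
Reserves = 25,300/1,410 = 17.9 months.
Product A: score 740 ≥ 620; DTI 42.2% > 38%; employment 74 ≥ 6 mo; reserves 17.9 ≥ 9 mo → does not qualify.
Product B: score 740 ≥ 680; DTI 42.2% ≤ 50% → qualifies.
Product C: score 740 ≥ 580; DTI 42.2% ≤ 50%; employment 74 ≥ 6 mo; reserves 17.9 ≥ 9 mo → qualifies.
Qualifying: Product B, Product C. Lowest rate is 5.22% → Product C.

Product C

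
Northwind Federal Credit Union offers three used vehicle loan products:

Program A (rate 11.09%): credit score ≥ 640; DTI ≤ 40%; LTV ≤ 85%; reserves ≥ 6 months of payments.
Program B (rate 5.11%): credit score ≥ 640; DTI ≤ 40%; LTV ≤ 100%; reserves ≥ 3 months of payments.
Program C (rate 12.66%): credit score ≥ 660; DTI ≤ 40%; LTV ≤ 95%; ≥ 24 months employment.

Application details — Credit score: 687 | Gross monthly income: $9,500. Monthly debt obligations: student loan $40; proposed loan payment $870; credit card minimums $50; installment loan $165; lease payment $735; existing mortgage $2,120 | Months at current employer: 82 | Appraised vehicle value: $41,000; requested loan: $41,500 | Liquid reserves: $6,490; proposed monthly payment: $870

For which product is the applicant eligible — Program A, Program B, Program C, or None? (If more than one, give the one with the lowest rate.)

None

Total debts = (40 + 870 + 50 + 165 + 735 + 2,120) = 3,980; DTI = 3,980/9,500 = 41.9%.
LTV = 41,500/41,000 = 101.2%.
Reserves = 6,490/870 = 7.5 months.
Program A: score 687 ≥ 640; DTI 41.9% > 40%; LTV 101.2% > 85%; reserves 7.5 ≥ 6 mo → does not qualify.
Program B: score 687 ≥ 640; DTI 41.9% > 40%; LTV 101.2% > 100%; reserves 7.5 ≥ 3 mo → does not qualify.
Program C: score 687 ≥ 660; DTI 41.9% > 40%; LTV 101.2% > 95%; employment 82 ≥ 24 mo → does not qualify.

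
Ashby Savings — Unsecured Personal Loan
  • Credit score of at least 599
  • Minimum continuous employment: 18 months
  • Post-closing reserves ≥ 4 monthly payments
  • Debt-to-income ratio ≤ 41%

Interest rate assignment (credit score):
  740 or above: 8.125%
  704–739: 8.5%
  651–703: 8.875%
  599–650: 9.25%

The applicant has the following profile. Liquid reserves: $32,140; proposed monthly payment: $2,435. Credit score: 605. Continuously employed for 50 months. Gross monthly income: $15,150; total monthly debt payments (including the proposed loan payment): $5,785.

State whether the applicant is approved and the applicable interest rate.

Credit score 605 ≥ 599 (meets minimum)
Liquid reserves cover 32,140/2,435 = 13.2 months — ≥ 4 required
Employment 50 ≥ 18 months
Debt-to-income = 5,785/15,150 = 38.2% — meets 41% limit
All requirements met. Score 605 falls in the 599–650 tier → 9.25%.

Approved at 9.25%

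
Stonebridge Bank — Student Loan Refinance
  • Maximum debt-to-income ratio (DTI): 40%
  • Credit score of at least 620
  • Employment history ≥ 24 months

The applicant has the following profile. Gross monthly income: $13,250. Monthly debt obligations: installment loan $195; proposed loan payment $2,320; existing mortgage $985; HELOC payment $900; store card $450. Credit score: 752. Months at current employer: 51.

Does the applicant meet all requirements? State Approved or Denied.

Approved

Total monthly debts = (195 + 2,320 + 985 + 900 + 450) = 4,850. DTI: 4,850 ÷ 13,250 = 36.6%, within the 40% cap
Credit score 752 ≥ 620 (meets)
Employment 51 ≥ 24 months
All criteria satisfied.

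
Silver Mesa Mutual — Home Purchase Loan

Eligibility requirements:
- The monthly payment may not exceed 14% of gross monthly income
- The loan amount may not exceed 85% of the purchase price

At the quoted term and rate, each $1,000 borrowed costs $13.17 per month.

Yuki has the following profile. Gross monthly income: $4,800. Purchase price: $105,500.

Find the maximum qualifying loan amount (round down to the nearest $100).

Payment cap: 14% × $4,800 = $672/month.
At $13.17 per $1,000, that supports 672/13.17 × 1,000 ≈ $51,025 → $51,000.
LTV cap: 85% × $105,500 = $89,675 → $89,600.
Binding constraint: payment-to-income.

$51,000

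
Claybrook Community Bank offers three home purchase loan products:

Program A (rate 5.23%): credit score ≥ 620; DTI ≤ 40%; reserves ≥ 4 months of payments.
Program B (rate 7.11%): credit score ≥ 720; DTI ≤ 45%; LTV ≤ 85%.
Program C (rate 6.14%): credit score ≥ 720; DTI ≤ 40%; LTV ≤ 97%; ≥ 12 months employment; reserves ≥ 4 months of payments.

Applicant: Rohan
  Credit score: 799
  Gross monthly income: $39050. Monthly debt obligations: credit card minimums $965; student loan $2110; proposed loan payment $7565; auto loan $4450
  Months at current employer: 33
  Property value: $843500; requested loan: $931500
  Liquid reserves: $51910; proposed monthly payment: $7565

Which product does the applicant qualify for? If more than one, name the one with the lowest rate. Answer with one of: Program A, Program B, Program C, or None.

Total debts = (965 + 2,110 + 7,565 + 4,450) = 15,090; DTI = 15,090/39,050 = 38.6%.
LTV = 931,500/843,500 = 110.4%.
Reserves = 51,910/7,565 = 6.9 months.
Program A: score 799 ≥ 620; DTI 38.6% ≤ 40%; reserves 6.9 ≥ 4 mo → qualifies.
Program B: score 799 ≥ 720; DTI 38.6% ≤ 45%; LTV 110.4% > 85% → does not qualify.
Program C: score 799 ≥ 720; DTI 38.6% ≤ 40%; LTV 110.4% > 97%; employment 33 ≥ 12 mo; reserves 6.9 ≥ 4 mo → does not qualify.

Program A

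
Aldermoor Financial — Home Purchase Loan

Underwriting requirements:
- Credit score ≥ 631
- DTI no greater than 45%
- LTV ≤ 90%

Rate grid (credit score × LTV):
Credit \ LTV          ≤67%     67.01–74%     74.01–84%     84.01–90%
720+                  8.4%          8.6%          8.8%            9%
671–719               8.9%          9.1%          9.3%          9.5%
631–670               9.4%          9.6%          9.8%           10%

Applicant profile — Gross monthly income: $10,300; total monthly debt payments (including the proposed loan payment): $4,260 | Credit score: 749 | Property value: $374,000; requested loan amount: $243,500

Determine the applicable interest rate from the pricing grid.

Credit score 749 ≥ 631; DTI: 4,260 ÷ 10,300 = 41.4%, within the 45% cap
LTV: 243,500 ÷ 374,000 = 65.1%, within 90% cap
Credit 749 → row 720+; LTV 65.1% → column ≤67%. Grid cell → 8.4%.

8.4%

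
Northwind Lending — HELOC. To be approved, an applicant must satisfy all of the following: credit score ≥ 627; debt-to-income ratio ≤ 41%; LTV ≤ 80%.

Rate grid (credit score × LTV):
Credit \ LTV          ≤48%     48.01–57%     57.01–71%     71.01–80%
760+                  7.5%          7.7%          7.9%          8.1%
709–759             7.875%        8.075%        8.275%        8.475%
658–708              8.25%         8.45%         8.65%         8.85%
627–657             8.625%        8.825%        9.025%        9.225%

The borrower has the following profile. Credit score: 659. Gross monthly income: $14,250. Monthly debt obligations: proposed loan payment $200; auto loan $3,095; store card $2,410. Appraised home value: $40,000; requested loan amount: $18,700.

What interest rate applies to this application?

8.25%

Credit score 659 ≥ 627; Total monthly debts = (200 + 3,095 + 2,410) = 5,705. DTI = 5,705/14,250 = 40% ≤ 41%
Loan-to-value = 18,700/40,000 = 46.8% — pass (80% max)
Row: 659 falls in 658–708. Column: 46.8% falls in ≤48%. Rate = 8.25%.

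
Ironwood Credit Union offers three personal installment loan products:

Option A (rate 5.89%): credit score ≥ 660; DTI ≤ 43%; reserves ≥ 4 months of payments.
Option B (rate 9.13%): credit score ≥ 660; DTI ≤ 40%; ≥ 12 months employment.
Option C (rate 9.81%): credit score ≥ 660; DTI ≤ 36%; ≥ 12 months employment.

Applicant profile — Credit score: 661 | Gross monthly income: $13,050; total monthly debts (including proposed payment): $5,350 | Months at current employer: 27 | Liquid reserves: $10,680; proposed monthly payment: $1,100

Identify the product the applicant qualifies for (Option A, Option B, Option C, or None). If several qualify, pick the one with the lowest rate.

DTI = 5,350/13,050 = 41%.
Reserves = 10,680/1,100 = 9.7 months.
Option A: score 661 ≥ 660; DTI 41% ≤ 43%; reserves 9.7 ≥ 4 mo → qualifies.
Option B: score 661 ≥ 660; DTI 41% > 40%; employment 27 ≥ 12 mo → does not qualify.
Option C: score 661 ≥ 660; DTI 41% > 36%; employment 27 ≥ 12 mo → does not qualify.

Option A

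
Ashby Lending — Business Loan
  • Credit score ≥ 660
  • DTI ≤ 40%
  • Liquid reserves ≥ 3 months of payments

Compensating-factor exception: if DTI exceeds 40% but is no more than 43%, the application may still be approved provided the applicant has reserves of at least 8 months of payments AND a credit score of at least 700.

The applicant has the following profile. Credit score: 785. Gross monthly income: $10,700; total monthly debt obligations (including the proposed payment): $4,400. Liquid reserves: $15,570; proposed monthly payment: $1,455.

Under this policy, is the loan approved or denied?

Credit score 785 ≥ 660 (meets base)
DTI = 4,400/10,700 = 41.1% > 40% — standard DTI limit exceeded.
Reserves = 15,570/1,455 = 10.7 months ≥ 3
41.1% falls in the override range (40%–43%), so the compensating-factor test applies.
Override check — reserves: 10.7 mo (ok); score: 785 (ok).
Both override conditions satisfied; DTI exception granted.

Approved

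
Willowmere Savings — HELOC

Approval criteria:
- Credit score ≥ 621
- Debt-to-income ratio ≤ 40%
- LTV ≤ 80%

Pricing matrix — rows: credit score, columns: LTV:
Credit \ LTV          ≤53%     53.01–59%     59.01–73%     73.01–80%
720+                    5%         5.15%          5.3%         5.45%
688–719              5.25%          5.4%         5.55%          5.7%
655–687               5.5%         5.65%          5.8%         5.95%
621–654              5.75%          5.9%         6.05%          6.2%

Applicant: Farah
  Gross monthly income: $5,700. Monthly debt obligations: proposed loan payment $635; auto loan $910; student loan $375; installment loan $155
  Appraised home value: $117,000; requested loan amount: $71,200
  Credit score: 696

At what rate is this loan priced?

Credit score 696 ≥ 621; Total monthly debts = (635 + 910 + 375 + 155) = 2,075. Debt-to-income = 2,075/5,700 = 36.4% — meets 40% limit
Loan-to-value = 71,200/117,000 = 60.9% — pass (80% max)
Credit 696 → row 688–719; LTV 60.9% → column 59.01–73%. Grid cell → 5.55%.

5.55%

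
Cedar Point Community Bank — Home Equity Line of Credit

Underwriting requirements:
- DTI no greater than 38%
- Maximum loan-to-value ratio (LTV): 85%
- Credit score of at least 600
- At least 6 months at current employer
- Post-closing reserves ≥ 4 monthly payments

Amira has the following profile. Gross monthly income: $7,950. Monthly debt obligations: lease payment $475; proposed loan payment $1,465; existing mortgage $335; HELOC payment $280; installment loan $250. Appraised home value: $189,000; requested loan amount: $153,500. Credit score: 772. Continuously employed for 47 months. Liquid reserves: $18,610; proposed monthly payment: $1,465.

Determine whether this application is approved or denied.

Total monthly debts = (475 + 1,465 + 335 + 280 + 250) = 2,805. Debt-to-income = 2,805/7,950 = 35.3% — meets 38% limit
Loan-to-value = 153,500/189,000 = 81.2% — pass (85% max)
Credit score 772 ≥ 600 (meets)
Employment 47 ≥ 6 months
Reserves: 18,610 ÷ 1,465 = 12.7 months (meets 4-month minimum)
All criteria satisfied.

Approved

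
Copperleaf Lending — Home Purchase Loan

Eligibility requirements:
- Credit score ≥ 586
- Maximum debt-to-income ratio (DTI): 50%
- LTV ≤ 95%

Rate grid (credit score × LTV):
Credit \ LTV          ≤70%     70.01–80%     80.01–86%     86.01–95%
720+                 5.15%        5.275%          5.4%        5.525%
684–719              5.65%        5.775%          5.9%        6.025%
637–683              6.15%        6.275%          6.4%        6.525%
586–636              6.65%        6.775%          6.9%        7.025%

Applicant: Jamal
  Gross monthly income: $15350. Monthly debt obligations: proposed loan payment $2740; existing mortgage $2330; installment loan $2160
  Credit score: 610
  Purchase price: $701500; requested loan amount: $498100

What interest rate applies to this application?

Credit score 610 ≥ 586; Total monthly debts = (2,740 + 2,330 + 2,160) = 7,230. DTI: 7,230 ÷ 15,350 = 47.1%, within the 50% cap
LTV = 498,100/701,500 = 71% ≤ 95%
Score 610 is in the 586–636 band; LTV 71% is in the 70.01–80% band → 6.775%.

6.775%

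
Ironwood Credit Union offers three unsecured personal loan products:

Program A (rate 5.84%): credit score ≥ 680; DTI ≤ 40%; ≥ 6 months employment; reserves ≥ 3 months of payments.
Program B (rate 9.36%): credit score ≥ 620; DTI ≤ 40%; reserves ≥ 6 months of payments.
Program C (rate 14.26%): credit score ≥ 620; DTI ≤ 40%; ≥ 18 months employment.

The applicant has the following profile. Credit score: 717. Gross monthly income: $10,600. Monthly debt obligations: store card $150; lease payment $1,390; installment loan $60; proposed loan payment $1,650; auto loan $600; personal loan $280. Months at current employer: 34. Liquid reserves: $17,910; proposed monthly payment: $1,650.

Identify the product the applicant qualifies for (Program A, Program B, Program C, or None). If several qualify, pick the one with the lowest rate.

Program A

Total debts = (150 + 1,390 + 60 + 1,650 + 600 + 280) = 4,130; DTI = 4,130/10,600 = 39%.
Reserves = 17,910/1,650 = 10.9 months.
Program A: score 717 ≥ 680; DTI 39% ≤ 40%; employment 34 ≥ 6 mo; reserves 10.9 ≥ 3 mo → qualifies.
Program B: score 717 ≥ 620; DTI 39% ≤ 40%; reserves 10.9 ≥ 6 mo → qualifies.
Program C: score 717 ≥ 620; DTI 39% ≤ 40%; employment 34 ≥ 18 mo → qualifies.
Qualifying: Program A, Program B, Program C. Lowest rate is 5.84% → Program A.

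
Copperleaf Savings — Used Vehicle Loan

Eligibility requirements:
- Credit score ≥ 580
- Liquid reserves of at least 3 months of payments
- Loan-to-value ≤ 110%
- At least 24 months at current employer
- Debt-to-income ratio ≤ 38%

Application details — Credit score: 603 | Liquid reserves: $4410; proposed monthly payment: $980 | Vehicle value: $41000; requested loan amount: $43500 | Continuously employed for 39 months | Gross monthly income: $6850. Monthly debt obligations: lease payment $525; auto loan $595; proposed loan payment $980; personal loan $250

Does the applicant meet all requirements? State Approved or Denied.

Approved

Credit score 603 ≥ 580 (meets)
Reserves = 4,410/980 = 4.5 months ≥ 3
LTV = 43,500/41,000 = 106.1% ≤ 110%
Employment 39 ≥ 24 months
Total monthly debts = (525 + 595 + 980 + 250) = 2,350. DTI = 2,350/6,850 = 34.3% ≤ 38%
All criteria satisfied.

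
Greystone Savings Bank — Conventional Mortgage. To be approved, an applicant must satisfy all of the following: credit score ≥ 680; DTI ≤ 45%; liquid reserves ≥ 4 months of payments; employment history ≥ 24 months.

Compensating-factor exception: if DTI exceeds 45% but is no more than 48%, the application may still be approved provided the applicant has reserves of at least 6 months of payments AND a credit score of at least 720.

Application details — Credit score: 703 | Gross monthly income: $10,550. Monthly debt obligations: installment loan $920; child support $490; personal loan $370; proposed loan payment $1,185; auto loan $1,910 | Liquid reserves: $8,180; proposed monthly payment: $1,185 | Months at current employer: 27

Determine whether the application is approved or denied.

Denied

Credit score 703 ≥ 680 (meets base)
Total debts = (920 + 490 + 370 + 1,185 + 1,910) = 4,875. DTI: 4,875 ÷ 10,550 = 46.2%, over the 45% base limit.
Liquid reserves cover 8,180/1,185 = 6.9 months — ≥ 4 required
Employment 27 ≥ 24 months
46.2% falls in the override range (45%–48%), so the compensating-factor test applies.
Reserves 6.9 ≥ 6 months; credit score 703 < 720.
Override conditions not both satisfied; exception does not apply.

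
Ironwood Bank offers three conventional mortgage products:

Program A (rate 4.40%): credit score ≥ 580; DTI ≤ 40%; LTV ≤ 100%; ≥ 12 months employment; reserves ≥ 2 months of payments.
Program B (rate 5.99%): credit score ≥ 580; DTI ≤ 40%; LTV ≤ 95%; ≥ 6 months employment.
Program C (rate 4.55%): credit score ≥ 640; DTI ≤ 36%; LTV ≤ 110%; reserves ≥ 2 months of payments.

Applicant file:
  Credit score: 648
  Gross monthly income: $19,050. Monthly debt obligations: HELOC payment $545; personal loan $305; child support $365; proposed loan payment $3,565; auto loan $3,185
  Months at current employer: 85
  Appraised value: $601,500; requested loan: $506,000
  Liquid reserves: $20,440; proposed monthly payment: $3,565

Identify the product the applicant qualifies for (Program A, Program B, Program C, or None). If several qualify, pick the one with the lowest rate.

None

Total debts = (545 + 305 + 365 + 3,565 + 3,185) = 7,965; DTI = 7,965/19,050 = 41.8%.
LTV = 506,000/601,500 = 84.1%.
Reserves = 20,440/3,565 = 5.7 months.
Program A: score 648 ≥ 580; DTI 41.8% > 40%; LTV 84.1% ≤ 100%; employment 85 ≥ 12 mo; reserves 5.7 ≥ 2 mo → does not qualify.
Program B: score 648 ≥ 580; DTI 41.8% > 40%; LTV 84.1% ≤ 95%; employment 85 ≥ 6 mo → does not qualify.
Program C: score 648 ≥ 640; DTI 41.8% > 36%; LTV 84.1% ≤ 110%; reserves 5.7 ≥ 2 mo → does not qualify.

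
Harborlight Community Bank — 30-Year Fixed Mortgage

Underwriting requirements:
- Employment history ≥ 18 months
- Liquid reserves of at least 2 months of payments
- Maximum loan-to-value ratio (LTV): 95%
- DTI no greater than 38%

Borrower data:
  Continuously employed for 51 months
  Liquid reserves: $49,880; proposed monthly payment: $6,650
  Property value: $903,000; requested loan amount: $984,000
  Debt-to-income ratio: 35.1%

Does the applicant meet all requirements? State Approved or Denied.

Employment 51 ≥ 18 months
Reserves = 49,880/6,650 = 7.5 months ≥ 2
LTV = 984,000/903,000 = 109% > 95%
Debt-to-income 35.1% vs 38% cap — pass
Fails on LTV.

Denied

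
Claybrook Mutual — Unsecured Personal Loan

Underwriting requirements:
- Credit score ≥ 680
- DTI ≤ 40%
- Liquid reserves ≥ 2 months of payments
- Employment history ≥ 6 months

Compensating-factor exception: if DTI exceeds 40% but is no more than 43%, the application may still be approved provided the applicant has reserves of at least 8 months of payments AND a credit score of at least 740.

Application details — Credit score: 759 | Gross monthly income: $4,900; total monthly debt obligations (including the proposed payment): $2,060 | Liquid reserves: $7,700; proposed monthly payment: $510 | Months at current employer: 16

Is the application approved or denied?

Credit score 759 ≥ 680 (meets base)
DTI = 2,060/4,900 = 42% > 40% — standard DTI limit exceeded.
Liquid reserves cover 7,700/510 = 15.1 months — ≥ 2 required
Employment 16 ≥ 6 months
42% falls in the override range (40%–43%), so the compensating-factor test applies.
Reserves 15.1 ≥ 8 months; credit score 759 ≥ 740.
Both override conditions satisfied; DTI exception granted.

Approved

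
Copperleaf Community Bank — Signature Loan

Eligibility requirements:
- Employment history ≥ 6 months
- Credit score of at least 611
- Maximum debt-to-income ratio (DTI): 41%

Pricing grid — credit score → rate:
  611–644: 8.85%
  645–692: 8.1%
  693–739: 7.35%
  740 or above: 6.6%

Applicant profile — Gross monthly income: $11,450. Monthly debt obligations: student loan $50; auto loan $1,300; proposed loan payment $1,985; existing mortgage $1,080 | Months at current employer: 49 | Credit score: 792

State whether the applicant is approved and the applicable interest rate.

Approved at 6.6%

Credit score 792 ≥ 611 (meets minimum)
Total monthly debts = (50 + 1,300 + 1,985 + 1,080) = 4,415. Debt-to-income = 4,415/11,450 = 38.6% — meets 41% limit
Employment 49 ≥ 6 months
All requirements met. Score 792 falls in the 740 or above tier → 6.6%.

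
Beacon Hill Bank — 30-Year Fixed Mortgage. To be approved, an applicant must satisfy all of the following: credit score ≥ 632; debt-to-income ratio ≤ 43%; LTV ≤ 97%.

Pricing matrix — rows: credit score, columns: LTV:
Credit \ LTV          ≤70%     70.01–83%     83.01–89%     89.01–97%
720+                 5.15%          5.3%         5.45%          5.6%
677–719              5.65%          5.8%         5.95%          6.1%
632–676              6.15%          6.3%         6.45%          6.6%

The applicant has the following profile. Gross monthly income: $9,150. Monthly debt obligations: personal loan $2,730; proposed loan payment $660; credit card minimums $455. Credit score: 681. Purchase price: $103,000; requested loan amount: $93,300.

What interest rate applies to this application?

Credit score 681 ≥ 632; Total monthly debts = (2,730 + 660 + 455) = 3,845. DTI = 3,845/9,150 = 42% ≤ 43%
LTV: 93,300 ÷ 103,000 = 90.6%, within 97% cap
Score 681 is in the 677–719 band; LTV 90.6% is in the 89.01–97% band → 6.1%.

6.1%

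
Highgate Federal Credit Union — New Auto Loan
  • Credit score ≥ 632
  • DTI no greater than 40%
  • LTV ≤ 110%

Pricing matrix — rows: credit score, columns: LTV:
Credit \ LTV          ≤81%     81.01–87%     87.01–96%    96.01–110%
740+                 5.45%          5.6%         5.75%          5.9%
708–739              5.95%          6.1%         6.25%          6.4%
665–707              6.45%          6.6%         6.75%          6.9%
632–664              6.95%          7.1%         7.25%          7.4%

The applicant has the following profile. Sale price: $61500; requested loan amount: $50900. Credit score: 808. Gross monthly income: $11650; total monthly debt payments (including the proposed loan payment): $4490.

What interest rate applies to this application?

5.6%

Credit score 808 ≥ 632; DTI: 4,490 ÷ 11,650 = 38.5%, within the 40% cap
LTV = 50,900/61,500 = 82.8% ≤ 110%
Row: 808 falls in 740+. Column: 82.8% falls in 81.01–87%. Rate = 5.6%.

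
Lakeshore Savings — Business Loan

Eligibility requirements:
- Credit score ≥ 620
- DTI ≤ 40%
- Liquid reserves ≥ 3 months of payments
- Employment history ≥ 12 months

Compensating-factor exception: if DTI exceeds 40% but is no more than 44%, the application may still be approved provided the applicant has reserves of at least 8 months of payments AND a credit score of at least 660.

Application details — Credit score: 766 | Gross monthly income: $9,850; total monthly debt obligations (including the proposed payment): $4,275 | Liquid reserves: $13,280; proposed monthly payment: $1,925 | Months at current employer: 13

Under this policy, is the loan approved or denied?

Denied

Credit score 766 ≥ 620 (meets base)
DTI: 4,275 ÷ 9,850 = 43.4%, over the 40% base limit.
Reserves: 13,280 ÷ 1,925 = 6.9 months (meets 3-month minimum)
Employment 13 ≥ 12 months
43.4% falls in the override range (40%–44%), so the compensating-factor test applies.
Override check — reserves: 6.9 mo (short of 8); score: 766 (ok).
Compensating-factor requirement not fully met.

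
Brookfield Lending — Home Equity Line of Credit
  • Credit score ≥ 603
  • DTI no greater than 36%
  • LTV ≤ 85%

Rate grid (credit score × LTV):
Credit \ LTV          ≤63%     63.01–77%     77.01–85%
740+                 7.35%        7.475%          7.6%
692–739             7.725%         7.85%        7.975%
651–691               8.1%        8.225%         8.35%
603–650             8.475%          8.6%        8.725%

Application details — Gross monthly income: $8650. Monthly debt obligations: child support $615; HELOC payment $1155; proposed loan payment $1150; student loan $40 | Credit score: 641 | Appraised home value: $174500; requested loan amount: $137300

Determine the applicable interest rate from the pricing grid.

8.725%

Credit score 641 ≥ 603; Total monthly debts = (615 + 1,155 + 1,150 + 40) = 2,960. DTI = 2,960/8,650 = 34.2% ≤ 36%
LTV = 137,300/174,500 = 78.7% ≤ 85%
Row: 641 falls in 603–650. Column: 78.7% falls in 77.01–85%. Rate = 8.725%.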